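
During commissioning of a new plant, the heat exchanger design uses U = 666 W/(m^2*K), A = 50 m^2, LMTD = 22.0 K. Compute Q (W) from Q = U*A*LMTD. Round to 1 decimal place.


Q = U * A * LMTD
Q = 666 * 50 * 22.0
Q = 732600.0 W


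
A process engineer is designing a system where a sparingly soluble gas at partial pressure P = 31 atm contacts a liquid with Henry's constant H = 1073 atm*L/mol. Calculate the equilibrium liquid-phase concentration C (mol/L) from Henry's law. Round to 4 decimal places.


C = P / H
C = 31 / 1073
C = 0.0289 mol/L


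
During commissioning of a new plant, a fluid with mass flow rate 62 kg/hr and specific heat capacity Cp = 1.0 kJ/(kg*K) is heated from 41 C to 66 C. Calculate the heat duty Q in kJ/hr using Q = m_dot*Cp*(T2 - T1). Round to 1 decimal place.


Q = m_dot * Cp * (T2 - T1)
Q = 62 * 1.0 * (66 - 41)
Q = 62 * 1.0 * 25
Q = 1550.0 kJ/hr


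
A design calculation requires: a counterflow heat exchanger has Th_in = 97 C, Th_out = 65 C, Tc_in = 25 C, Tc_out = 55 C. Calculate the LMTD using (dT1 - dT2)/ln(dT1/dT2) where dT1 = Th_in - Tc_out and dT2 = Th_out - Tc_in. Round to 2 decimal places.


dT1 = Th_in - Tc_out = 97 - 55 = 42
dT2 = Th_out - Tc_in = 65 - 25 = 40
LMTD = (dT1 - dT2) / ln(dT1/dT2)
LMTD = (42 - 40) / ln(42/40)
LMTD = 40.99 K


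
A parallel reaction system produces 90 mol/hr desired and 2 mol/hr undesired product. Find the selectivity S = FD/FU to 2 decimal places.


S = desired product rate / undesired product rate
S = 90 / 2
S = 45.00


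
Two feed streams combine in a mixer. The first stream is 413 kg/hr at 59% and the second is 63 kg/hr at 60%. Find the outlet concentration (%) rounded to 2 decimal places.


Mass balance on solute: F1*x1 + F2*x2 = F3*x3
F3 = F1 + F2 = 413 + 63 = 476 kg/hr
x3 = (F1*x1 + F2*x2)/F3
x3 = (413*0.59 + 63*0.6) / 476
x3 = 59.13%


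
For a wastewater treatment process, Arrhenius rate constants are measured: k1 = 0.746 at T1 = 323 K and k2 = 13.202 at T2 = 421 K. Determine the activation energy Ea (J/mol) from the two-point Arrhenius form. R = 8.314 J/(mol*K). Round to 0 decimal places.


Ea = R * ln(k2/k1) / (1/T1 - 1/T2)
ln(k2/k1) = ln(13.202/0.746) = 2.873398
1/T1 - 1/T2 = 1/323 - 1/421 = 0.00072067832
Ea = 8.314 * 2.873398 / 0.00072067832
Ea = 33149 J/mol


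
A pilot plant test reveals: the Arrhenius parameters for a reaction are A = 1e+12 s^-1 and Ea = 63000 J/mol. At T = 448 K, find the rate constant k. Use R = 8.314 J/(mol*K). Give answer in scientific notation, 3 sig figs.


k = A * exp(-Ea/(R*T))
k = 1e+12 * exp(-63000 / (8.314 * 448))
k = 1e+12 * exp(-16.914241)
k = 4.51e+04


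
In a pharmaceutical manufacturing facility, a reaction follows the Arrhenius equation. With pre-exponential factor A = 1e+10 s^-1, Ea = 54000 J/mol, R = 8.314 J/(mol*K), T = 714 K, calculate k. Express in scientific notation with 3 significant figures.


k = A * exp(-Ea/(R*T))
k = 1e+10 * exp(-54000 / (8.314 * 714))
k = 1e+10 * exp(-9.096735)
k = 1.12e+06


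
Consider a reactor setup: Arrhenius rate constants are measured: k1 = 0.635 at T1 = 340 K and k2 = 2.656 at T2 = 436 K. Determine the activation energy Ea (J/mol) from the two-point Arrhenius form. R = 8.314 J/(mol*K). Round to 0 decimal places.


Ea = R * ln(k2/k1) / (1/T1 - 1/T2)
ln(k2/k1) = ln(2.656/0.635) = 1.4309515
1/T1 - 1/T2 = 1/340 - 1/436 = 0.000647598489
Ea = 8.314 * 1.4309515 / 0.000647598489
Ea = 18371 J/mol


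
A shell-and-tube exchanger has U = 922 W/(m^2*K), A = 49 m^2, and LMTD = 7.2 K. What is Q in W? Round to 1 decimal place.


Q = U * A * LMTD
Q = 922 * 49 * 7.2
Q = 325281.6 W


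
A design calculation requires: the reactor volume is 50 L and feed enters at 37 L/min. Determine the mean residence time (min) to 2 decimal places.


tau = V / v0
tau = 50 / 37
tau = 1.35 min


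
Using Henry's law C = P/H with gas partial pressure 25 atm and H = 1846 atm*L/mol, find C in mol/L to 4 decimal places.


C = P / H
C = 25 / 1846
C = 0.0135 mol/L


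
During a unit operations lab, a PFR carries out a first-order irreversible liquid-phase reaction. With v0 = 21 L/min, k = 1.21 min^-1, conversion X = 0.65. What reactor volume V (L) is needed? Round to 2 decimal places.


V = (v0/k) * ln(1/(1-X))
V = (21/1.21) * ln(1/(1-0.65))
V = 17.355372 * ln(2.857143)
V = 17.355372 * 1.049822
V = 18.22 L


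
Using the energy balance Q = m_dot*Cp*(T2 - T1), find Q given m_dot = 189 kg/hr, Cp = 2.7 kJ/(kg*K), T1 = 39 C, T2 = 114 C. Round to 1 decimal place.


Q = m_dot * Cp * (T2 - T1)
Q = 189 * 2.7 * (114 - 39)
Q = 189 * 2.7 * 75
Q = 38272.5 kJ/hr


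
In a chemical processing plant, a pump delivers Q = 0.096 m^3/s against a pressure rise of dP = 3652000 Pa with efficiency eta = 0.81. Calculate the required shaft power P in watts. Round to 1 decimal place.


P = Q * dP / eta
P = 0.096 * 3652000 / 0.81
P = 350592.0 / 0.81
P = 432829.6 W


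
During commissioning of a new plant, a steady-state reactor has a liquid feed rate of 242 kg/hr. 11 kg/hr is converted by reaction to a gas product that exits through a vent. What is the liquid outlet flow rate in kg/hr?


Steady-state mass balance on the main outlet: F_out = F_in - F_removed
F_out = 242 - 11
F_out = 231 kg/hr


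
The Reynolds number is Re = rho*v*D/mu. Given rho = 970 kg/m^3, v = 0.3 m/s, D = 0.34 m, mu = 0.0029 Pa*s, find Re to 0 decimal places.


Re = rho * v * D / mu
Re = 970 * 0.3 * 0.34 / 0.0029
Re = 98.94 / 0.0029
Re = 34117


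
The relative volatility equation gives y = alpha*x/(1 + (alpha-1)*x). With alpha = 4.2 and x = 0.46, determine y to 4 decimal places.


y = alpha*x / (1 + (alpha-1)*x)
y = 4.2*0.46 / (1 + (4.2-1)*0.46)
y = 1.932 / (1 + 1.472)
y = 1.932 / 2.472
y = 0.7816


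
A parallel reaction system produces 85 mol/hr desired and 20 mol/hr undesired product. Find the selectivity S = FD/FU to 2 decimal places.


S = desired product rate / undesired product rate
S = 85 / 20
S = 4.25


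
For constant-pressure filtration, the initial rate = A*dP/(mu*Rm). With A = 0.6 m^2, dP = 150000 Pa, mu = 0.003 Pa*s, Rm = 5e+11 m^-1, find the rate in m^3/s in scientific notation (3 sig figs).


rate = A * dP / (mu * Rm)
rate = 0.6 * 150000 / (0.003 * 5e+11)
rate = 90000.0 / 1.500e+09
rate = 6.00e-05 m^3/s


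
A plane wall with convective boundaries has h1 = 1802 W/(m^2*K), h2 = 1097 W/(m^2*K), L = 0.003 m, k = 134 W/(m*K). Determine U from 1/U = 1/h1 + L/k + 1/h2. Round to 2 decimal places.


1/U = 1/h1 + L/k + 1/h2
1/U = 1/1802 + 0.003/134 + 1/1097
1/U = 0.000554939 + 2.23881e-05 + 0.000911577
1/U = 0.0014889041
U = 671.63 W/(m^2*K)


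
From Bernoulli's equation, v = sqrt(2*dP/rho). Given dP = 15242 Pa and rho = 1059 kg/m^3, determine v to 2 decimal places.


v = sqrt(2*dP/rho)
v = sqrt(2*15242/1059)
v = sqrt(28.785647)
v = 5.37 m/s


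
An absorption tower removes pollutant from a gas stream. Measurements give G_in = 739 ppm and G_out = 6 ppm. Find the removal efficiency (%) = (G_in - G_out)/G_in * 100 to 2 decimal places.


Efficiency = (G_in - G_out) / G_in * 100%
Efficiency = (739 - 6) / 739 * 100
Efficiency = 733 / 739 * 100
Efficiency = 99.19%


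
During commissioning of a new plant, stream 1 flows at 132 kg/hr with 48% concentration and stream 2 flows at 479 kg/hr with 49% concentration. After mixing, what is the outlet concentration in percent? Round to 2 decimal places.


Mass balance on solute: F1*x1 + F2*x2 = F3*x3
F3 = F1 + F2 = 132 + 479 = 611 kg/hr
x3 = (F1*x1 + F2*x2)/F3
x3 = (132*0.48 + 479*0.49) / 611
x3 = 48.78%


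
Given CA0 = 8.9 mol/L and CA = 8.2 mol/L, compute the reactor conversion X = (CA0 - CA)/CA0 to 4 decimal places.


X = (CA0 - CA) / CA0
X = (8.9 - 8.2) / 8.9
X = 0.7 / 8.9
X = 0.0787


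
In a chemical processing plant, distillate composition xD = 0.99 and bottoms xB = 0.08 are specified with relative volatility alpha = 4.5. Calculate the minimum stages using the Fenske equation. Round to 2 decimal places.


N_min = ln((xD*(1-xB))/(xB*(1-xD))) / ln(alpha)
Numerator inside ln: 0.9108 / 0.0008 = 1138.5
ln(1138.5) = 7.037467
ln(alpha) = ln(4.5) = 1.504077
N_min = 7.037467 / 1.504077 = 4.68


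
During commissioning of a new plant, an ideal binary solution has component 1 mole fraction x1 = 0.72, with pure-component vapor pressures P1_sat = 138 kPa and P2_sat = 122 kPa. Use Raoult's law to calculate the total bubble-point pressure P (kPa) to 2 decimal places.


P = x1*P1_sat + x2*P2_sat
x2 = 1 - x1 = 1 - 0.72 = 0.28
P = 0.72*138 + 0.28*122
P = 99.36 + 34.16
P = 133.52 kPa


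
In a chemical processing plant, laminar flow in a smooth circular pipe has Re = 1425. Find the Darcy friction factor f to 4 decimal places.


f = 64 / Re
f = 64 / 1425
f = 0.0449


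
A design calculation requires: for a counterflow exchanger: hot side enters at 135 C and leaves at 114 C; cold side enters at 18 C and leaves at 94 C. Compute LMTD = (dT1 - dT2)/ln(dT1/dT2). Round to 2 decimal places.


dT1 = Th_in - Tc_out = 135 - 94 = 41
dT2 = Th_out - Tc_in = 114 - 18 = 96
LMTD = (dT1 - dT2) / ln(dT1/dT2)
LMTD = (41 - 96) / ln(41/96)
LMTD = 64.65 K


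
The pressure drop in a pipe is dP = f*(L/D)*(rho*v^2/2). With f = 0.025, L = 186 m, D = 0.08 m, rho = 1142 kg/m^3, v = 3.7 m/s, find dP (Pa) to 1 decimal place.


dP = f * (L/D) * (rho*v^2/2)
dP = 0.025 * (186/0.08) * (1142*3.7^2/2)
L/D = 2325.0
rho*v^2/2 = 1142*13.69/2 = 7816.99
dP = 0.025 * 2325.0 * 7816.99
dP = 454362.5 Pa


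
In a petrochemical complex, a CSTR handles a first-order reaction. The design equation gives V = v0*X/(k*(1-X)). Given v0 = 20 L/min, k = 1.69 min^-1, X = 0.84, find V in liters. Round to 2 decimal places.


V = v0 * X / (k * (1 - X))
V = 20 * 0.84 / (1.69 * (1 - 0.84))
V = 16.8 / (1.69 * 0.16)
V = 16.8 / 0.2704
V = 62.13 L


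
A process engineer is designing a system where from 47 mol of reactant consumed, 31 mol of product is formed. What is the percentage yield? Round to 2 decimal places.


Yield = (moles product / moles consumed) * 100%
Yield = (31 / 47) * 100
Yield = 0.6596 * 100
Yield = 65.96%


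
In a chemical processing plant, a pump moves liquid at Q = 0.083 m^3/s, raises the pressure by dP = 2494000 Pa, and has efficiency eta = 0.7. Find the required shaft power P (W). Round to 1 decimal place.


P = Q * dP / eta
P = 0.083 * 2494000 / 0.7
P = 207002.0 / 0.7
P = 295717.1 W


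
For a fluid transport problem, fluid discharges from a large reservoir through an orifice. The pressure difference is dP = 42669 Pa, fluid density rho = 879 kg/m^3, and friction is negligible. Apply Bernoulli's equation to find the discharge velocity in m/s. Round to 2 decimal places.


v = sqrt(2*dP/rho)
v = sqrt(2*42669/879)
v = sqrt(97.085324)
v = 9.85 m/s


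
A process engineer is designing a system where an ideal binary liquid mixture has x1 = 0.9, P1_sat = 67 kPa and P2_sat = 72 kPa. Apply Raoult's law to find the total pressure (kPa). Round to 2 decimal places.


P = x1*P1_sat + x2*P2_sat
x2 = 1 - x1 = 1 - 0.9 = 0.1
P = 0.9*67 + 0.1*72
P = 60.3 + 7.2
P = 67.50 kPa


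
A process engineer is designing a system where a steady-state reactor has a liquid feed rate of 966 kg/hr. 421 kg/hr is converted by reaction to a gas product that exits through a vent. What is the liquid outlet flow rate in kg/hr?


Steady-state mass balance on the main outlet: F_out = F_in - F_removed
F_out = 966 - 421
F_out = 545 kg/hr


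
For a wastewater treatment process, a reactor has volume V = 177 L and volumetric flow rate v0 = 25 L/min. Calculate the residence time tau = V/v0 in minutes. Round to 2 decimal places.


tau = V / v0
tau = 177 / 25
tau = 7.08 min


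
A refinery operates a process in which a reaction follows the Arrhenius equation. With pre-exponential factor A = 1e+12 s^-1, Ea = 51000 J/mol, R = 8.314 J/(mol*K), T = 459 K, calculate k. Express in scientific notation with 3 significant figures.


k = A * exp(-Ea/(R*T))
k = 1e+12 * exp(-51000 / (8.314 * 459))
k = 1e+12 * exp(-13.364339)
k = 1.57e+06


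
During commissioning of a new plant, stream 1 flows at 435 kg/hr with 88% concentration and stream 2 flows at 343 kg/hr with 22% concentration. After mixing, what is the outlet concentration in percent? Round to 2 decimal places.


Mass balance on solute: F1*x1 + F2*x2 = F3*x3
F3 = F1 + F2 = 435 + 343 = 778 kg/hr
x3 = (F1*x1 + F2*x2)/F3
x3 = (435*0.88 + 343*0.22) / 778
x3 = 58.90%


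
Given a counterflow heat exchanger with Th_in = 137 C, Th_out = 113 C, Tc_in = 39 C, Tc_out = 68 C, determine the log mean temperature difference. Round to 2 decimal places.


dT1 = Th_in - Tc_out = 137 - 68 = 69
dT2 = Th_out - Tc_in = 113 - 39 = 74
LMTD = (dT1 - dT2) / ln(dT1/dT2)
LMTD = (69 - 74) / ln(69/74)
LMTD = 71.47 K


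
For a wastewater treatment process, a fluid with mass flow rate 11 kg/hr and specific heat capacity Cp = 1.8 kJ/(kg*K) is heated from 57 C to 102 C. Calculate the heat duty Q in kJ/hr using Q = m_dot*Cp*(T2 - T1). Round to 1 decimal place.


Q = m_dot * Cp * (T2 - T1)
Q = 11 * 1.8 * (102 - 57)
Q = 11 * 1.8 * 45
Q = 891.0 kJ/hr


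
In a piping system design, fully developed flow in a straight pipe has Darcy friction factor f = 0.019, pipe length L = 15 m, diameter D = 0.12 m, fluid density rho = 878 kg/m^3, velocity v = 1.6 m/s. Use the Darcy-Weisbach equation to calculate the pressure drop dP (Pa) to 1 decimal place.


dP = f * (L/D) * (rho*v^2/2)
dP = 0.019 * (15/0.12) * (878*1.6^2/2)
L/D = 125.0
rho*v^2/2 = 878*2.56/2 = 1123.84
dP = 0.019 * 125.0 * 1123.84
dP = 2669.1 Pa


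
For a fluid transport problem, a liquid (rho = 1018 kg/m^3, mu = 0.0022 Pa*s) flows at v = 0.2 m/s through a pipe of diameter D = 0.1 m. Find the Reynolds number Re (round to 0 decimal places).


Re = rho * v * D / mu
Re = 1018 * 0.2 * 0.1 / 0.0022
Re = 20.36 / 0.0022
Re = 9255


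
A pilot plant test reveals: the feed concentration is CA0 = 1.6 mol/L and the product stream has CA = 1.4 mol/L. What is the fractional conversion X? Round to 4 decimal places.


X = (CA0 - CA) / CA0
X = (1.6 - 1.4) / 1.6
X = 0.2 / 1.6
X = 0.1250


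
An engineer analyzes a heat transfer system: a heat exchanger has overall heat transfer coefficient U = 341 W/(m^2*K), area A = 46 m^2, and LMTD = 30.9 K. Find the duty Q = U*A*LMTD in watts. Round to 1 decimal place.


Q = U * A * LMTD
Q = 341 * 46 * 30.9
Q = 484697.4 W


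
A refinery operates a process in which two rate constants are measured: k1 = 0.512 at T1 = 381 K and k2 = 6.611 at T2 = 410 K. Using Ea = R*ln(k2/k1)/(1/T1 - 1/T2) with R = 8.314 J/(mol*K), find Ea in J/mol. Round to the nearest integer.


Ea = R * ln(k2/k1) / (1/T1 - 1/T2)
ln(k2/k1) = ln(6.611/0.512) = 2.5581656
1/T1 - 1/T2 = 1/381 - 1/410 = 0.000185647526
Ea = 8.314 * 2.5581656 / 0.000185647526
Ea = 114564 J/mol


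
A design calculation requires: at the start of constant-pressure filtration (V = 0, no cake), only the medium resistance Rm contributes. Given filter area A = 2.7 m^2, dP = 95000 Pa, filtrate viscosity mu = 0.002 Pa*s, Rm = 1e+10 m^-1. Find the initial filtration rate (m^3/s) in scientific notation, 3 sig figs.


rate = A * dP / (mu * Rm)
rate = 2.7 * 95000 / (0.002 * 1e+10)
rate = 256500.0 / 2.000e+07
rate = 1.28e-02 m^3/s


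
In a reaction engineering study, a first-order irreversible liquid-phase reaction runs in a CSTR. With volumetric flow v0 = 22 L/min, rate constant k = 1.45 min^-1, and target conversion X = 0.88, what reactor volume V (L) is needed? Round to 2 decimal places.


V = v0 * X / (k * (1 - X))
V = 22 * 0.88 / (1.45 * (1 - 0.88))
V = 19.36 / (1.45 * 0.12)
V = 19.36 / 0.174
V = 111.26 L


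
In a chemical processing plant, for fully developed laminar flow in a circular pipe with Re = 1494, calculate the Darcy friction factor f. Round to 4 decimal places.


f = 64 / Re
f = 64 / 1494
f = 0.0428


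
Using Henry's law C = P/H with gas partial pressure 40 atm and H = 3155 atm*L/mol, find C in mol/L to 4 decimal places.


C = P / H
C = 40 / 3155
C = 0.0127 mol/L


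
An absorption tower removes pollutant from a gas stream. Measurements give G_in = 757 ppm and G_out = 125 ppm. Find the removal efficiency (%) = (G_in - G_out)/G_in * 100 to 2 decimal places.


Efficiency = (G_in - G_out) / G_in * 100%
Efficiency = (757 - 125) / 757 * 100
Efficiency = 632 / 757 * 100
Efficiency = 83.49%


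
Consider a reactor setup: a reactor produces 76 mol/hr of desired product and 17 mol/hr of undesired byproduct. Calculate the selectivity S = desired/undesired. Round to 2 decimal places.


S = desired product rate / undesired product rate
S = 76 / 17
S = 4.47


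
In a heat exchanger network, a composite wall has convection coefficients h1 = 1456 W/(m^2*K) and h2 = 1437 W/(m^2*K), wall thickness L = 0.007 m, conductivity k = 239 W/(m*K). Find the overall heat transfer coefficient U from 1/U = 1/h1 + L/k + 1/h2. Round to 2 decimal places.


1/U = 1/h1 + L/k + 1/h2
1/U = 1/1456 + 0.007/239 + 1/1437
1/U = 0.0006868132 + 2.92887e-05 + 0.0006958942
1/U = 0.0014119961
U = 708.22 W/(m^2*K)


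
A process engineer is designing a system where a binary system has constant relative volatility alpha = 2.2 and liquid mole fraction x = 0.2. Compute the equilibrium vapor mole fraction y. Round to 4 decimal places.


y = alpha*x / (1 + (alpha-1)*x)
y = 2.2*0.2 / (1 + (2.2-1)*0.2)
y = 0.44 / (1 + 0.24)
y = 0.44 / 1.24
y = 0.3548


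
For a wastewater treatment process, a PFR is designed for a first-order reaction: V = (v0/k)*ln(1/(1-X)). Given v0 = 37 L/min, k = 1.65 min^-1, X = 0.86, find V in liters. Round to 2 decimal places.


V = (v0/k) * ln(1/(1-X))
V = (37/1.65) * ln(1/(1-0.86))
V = 22.424242 * ln(7.142857)
V = 22.424242 * 1.966113
V = 44.09 L


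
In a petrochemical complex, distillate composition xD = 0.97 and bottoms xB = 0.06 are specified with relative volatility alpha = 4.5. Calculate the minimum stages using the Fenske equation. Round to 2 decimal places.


N_min = ln((xD*(1-xB))/(xB*(1-xD))) / ln(alpha)
Numerator inside ln: 0.9118 / 0.0018 = 506.555556
ln(506.555556) = 6.227634
ln(alpha) = ln(4.5) = 1.504077
N_min = 6.227634 / 1.504077 = 4.14


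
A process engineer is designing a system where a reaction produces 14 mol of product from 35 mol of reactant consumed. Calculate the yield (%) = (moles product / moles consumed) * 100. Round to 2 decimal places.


Yield = (moles product / moles consumed) * 100%
Yield = (14 / 35) * 100
Yield = 0.4 * 100
Yield = 40.00%


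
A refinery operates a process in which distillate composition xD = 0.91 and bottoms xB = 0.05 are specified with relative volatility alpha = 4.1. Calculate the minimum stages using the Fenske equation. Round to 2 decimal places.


N_min = ln((xD*(1-xB))/(xB*(1-xD))) / ln(alpha)
Numerator inside ln: 0.8645 / 0.0045 = 192.111111
ln(192.111111) = 5.258074
ln(alpha) = ln(4.1) = 1.410987
N_min = 5.258074 / 1.410987 = 3.73


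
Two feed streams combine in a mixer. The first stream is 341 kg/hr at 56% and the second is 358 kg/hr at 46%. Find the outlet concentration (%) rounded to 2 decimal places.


Mass balance on solute: F1*x1 + F2*x2 = F3*x3
F3 = F1 + F2 = 341 + 358 = 699 kg/hr
x3 = (F1*x1 + F2*x2)/F3
x3 = (341*0.56 + 358*0.46) / 699
x3 = 50.88%


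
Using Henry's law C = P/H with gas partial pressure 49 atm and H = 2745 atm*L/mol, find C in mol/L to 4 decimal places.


C = P / H
C = 49 / 2745
C = 0.0179 mol/L


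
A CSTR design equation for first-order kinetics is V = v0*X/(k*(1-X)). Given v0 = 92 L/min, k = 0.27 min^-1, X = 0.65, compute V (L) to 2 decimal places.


V = v0 * X / (k * (1 - X))
V = 92 * 0.65 / (0.27 * (1 - 0.65))
V = 59.8 / (0.27 * 0.35)
V = 59.8 / 0.0945
V = 632.80 L


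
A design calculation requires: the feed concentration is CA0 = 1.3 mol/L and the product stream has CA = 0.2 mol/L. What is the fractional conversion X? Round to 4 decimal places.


X = (CA0 - CA) / CA0
X = (1.3 - 0.2) / 1.3
X = 1.1 / 1.3
X = 0.8462


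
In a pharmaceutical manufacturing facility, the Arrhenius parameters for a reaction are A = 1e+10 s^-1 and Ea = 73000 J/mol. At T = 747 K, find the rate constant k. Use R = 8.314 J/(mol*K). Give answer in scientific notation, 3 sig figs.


k = A * exp(-Ea/(R*T))
k = 1e+10 * exp(-73000 / (8.314 * 747))
k = 1e+10 * exp(-11.754177)
k = 7.86e+04


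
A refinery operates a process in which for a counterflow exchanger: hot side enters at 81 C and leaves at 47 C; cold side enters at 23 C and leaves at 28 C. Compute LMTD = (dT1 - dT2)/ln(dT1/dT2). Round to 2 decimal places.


dT1 = Th_in - Tc_out = 81 - 28 = 53
dT2 = Th_out - Tc_in = 47 - 23 = 24
LMTD = (dT1 - dT2) / ln(dT1/dT2)
LMTD = (53 - 24) / ln(53/24)
LMTD = 36.61 K


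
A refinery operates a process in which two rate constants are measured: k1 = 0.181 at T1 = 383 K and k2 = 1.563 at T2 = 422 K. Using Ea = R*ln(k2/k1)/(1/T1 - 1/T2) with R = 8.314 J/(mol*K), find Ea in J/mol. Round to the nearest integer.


Ea = R * ln(k2/k1) / (1/T1 - 1/T2)
ln(k2/k1) = ln(1.563/0.181) = 2.1558653
1/T1 - 1/T2 = 1/383 - 1/422 = 0.000241297811
Ea = 8.314 * 2.1558653 / 0.000241297811
Ea = 74281 J/mol


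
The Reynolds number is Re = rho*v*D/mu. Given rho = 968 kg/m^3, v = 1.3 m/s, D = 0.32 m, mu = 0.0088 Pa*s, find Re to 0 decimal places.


Re = rho * v * D / mu
Re = 968 * 1.3 * 0.32 / 0.0088
Re = 402.688 / 0.0088
Re = 45760


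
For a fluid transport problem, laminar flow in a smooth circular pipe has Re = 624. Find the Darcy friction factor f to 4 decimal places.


f = 64 / Re
f = 64 / 624
f = 0.1026


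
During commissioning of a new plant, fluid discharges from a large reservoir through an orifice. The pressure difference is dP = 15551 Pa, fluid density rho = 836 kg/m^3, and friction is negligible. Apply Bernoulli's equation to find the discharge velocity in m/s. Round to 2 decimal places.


v = sqrt(2*dP/rho)
v = sqrt(2*15551/836)
v = sqrt(37.203349)
v = 6.10 m/s


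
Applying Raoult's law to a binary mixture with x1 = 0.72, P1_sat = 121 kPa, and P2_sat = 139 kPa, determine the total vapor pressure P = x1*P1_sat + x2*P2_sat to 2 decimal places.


P = x1*P1_sat + x2*P2_sat
x2 = 1 - x1 = 1 - 0.72 = 0.28
P = 0.72*121 + 0.28*139
P = 87.12 + 38.92
P = 126.04 kPa


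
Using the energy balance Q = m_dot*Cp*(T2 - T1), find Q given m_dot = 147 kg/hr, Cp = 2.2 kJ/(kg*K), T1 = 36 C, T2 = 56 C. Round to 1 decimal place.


Q = m_dot * Cp * (T2 - T1)
Q = 147 * 2.2 * (56 - 36)
Q = 147 * 2.2 * 20
Q = 6468.0 kJ/hr


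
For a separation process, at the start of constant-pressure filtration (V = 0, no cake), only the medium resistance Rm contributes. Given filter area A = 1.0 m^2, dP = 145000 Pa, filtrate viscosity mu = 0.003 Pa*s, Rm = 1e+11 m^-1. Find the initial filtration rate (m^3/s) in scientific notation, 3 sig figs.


rate = A * dP / (mu * Rm)
rate = 1.0 * 145000 / (0.003 * 1e+11)
rate = 145000.0 / 3.000e+08
rate = 4.83e-04 m^3/s


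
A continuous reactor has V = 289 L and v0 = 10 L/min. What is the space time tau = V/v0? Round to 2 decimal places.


tau = V / v0
tau = 289 / 10
tau = 28.90 min


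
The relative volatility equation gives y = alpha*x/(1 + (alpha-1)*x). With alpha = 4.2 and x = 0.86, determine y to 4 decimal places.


y = alpha*x / (1 + (alpha-1)*x)
y = 4.2*0.86 / (1 + (4.2-1)*0.86)
y = 3.612 / (1 + 2.752)
y = 3.612 / 3.752
y = 0.9627


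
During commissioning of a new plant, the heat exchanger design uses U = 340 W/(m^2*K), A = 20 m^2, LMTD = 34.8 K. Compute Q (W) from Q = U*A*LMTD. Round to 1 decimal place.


Q = U * A * LMTD
Q = 340 * 20 * 34.8
Q = 236640.0 W


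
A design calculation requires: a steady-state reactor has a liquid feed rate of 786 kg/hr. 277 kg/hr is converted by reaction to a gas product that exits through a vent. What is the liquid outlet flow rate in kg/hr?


Steady-state mass balance on the main outlet: F_out = F_in - F_removed
F_out = 786 - 277
F_out = 509 kg/hr


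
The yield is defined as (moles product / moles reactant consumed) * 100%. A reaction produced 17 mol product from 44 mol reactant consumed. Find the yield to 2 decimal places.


Yield = (moles product / moles consumed) * 100%
Yield = (17 / 44) * 100
Yield = 0.3864 * 100
Yield = 38.64%


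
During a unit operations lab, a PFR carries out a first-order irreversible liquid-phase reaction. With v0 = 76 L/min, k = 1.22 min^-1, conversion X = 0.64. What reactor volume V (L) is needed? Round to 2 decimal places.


V = (v0/k) * ln(1/(1-X))
V = (76/1.22) * ln(1/(1-0.64))
V = 62.295082 * ln(2.777778)
V = 62.295082 * 1.021651
V = 63.64 L


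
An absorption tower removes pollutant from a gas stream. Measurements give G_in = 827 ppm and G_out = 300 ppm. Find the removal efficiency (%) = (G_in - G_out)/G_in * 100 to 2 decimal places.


Efficiency = (G_in - G_out) / G_in * 100%
Efficiency = (827 - 300) / 827 * 100
Efficiency = 527 / 827 * 100
Efficiency = 63.72%


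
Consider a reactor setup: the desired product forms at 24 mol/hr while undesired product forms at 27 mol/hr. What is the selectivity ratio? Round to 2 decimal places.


S = desired product rate / undesired product rate
S = 24 / 27
S = 0.89


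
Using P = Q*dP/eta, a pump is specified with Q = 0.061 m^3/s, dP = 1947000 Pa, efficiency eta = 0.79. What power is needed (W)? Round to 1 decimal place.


P = Q * dP / eta
P = 0.061 * 1947000 / 0.79
P = 118767.0 / 0.79
P = 150338.0 W


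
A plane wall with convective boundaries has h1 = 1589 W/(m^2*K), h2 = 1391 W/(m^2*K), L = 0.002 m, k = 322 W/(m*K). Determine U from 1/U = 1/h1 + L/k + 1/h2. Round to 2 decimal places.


1/U = 1/h1 + L/k + 1/h2
1/U = 1/1589 + 0.002/322 + 1/1391
1/U = 0.0006293266 + 6.2112e-06 + 0.0007189073
1/U = 0.0013544451
U = 738.31 W/(m^2*K)


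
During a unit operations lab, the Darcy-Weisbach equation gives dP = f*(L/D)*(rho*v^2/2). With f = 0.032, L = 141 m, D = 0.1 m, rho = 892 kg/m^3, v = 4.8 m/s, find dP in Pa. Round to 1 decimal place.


dP = f * (L/D) * (rho*v^2/2)
dP = 0.032 * (141/0.1) * (892*4.8^2/2)
L/D = 1410.0
rho*v^2/2 = 892*23.04/2 = 10275.84
dP = 0.032 * 1410.0 * 10275.84
dP = 463645.9 Pa


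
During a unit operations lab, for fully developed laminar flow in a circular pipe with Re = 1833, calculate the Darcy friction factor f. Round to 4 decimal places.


f = 64 / Re
f = 64 / 1833
f = 0.0349


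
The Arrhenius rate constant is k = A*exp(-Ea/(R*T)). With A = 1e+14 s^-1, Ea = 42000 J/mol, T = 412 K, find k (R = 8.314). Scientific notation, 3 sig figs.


k = A * exp(-Ea/(R*T))
k = 1e+14 * exp(-42000 / (8.314 * 412))
k = 1e+14 * exp(-12.261456)
k = 4.73e+08


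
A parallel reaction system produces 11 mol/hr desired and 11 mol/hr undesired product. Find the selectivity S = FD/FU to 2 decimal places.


S = desired product rate / undesired product rate
S = 11 / 11
S = 1.00


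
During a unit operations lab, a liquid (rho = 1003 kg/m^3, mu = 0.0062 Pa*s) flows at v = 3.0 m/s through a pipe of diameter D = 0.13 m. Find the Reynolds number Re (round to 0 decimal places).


Re = rho * v * D / mu
Re = 1003 * 3.0 * 0.13 / 0.0062
Re = 391.17 / 0.0062
Re = 63092


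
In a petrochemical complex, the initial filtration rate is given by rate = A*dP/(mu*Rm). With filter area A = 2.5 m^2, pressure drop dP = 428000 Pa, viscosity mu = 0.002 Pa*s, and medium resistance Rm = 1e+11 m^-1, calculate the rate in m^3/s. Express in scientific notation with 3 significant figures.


rate = A * dP / (mu * Rm)
rate = 2.5 * 428000 / (0.002 * 1e+11)
rate = 1070000.0 / 2.000e+08
rate = 5.35e-03 m^3/s


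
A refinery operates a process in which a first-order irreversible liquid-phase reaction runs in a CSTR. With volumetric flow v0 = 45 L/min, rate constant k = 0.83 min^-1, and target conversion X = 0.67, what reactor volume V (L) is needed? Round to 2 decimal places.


V = v0 * X / (k * (1 - X))
V = 45 * 0.67 / (0.83 * (1 - 0.67))
V = 30.15 / (0.83 * 0.33)
V = 30.15 / 0.2739
V = 110.08 L


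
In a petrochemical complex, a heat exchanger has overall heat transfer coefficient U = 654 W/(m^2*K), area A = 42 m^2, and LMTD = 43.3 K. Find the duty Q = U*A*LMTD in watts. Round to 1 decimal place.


Q = U * A * LMTD
Q = 654 * 42 * 43.3
Q = 1189364.4 W


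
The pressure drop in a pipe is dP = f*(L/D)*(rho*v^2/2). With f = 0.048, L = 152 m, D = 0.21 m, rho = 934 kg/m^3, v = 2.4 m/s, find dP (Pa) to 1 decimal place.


dP = f * (L/D) * (rho*v^2/2)
dP = 0.048 * (152/0.21) * (934*2.4^2/2)
L/D = 723.80952381
rho*v^2/2 = 934*5.76/2 = 2689.92
dP = 0.048 * 723.80952381 * 2689.92
dP = 93455.5 Pa


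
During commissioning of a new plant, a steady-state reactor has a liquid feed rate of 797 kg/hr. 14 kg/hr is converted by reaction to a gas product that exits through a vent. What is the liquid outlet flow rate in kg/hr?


Steady-state mass balance on the main outlet: F_out = F_in - F_removed
F_out = 797 - 14
F_out = 783 kg/hr


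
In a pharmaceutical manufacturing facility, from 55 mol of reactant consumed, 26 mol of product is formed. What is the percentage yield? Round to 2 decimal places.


Yield = (moles product / moles consumed) * 100%
Yield = (26 / 55) * 100
Yield = 0.4727 * 100
Yield = 47.27%


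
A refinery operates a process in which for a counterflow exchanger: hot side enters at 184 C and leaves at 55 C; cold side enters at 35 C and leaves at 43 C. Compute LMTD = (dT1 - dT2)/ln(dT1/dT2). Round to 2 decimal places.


dT1 = Th_in - Tc_out = 184 - 43 = 141
dT2 = Th_out - Tc_in = 55 - 35 = 20
LMTD = (dT1 - dT2) / ln(dT1/dT2)
LMTD = (141 - 20) / ln(141/20)
LMTD = 61.96 K


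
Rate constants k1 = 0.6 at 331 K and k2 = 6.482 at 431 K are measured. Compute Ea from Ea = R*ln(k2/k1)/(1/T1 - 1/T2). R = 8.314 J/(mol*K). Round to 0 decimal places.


Ea = R * ln(k2/k1) / (1/T1 - 1/T2)
ln(k2/k1) = ln(6.482/0.6) = 2.3798547
1/T1 - 1/T2 = 1/331 - 1/431 = 0.000700962421
Ea = 8.314 * 2.3798547 / 0.000700962421
Ea = 28227 J/mol


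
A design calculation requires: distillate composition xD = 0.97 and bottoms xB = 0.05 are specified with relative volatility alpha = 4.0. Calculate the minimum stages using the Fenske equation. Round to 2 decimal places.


N_min = ln((xD*(1-xB))/(xB*(1-xD))) / ln(alpha)
Numerator inside ln: 0.9215 / 0.0015 = 614.333333
ln(614.333333) = 6.420538
ln(alpha) = ln(4.0) = 1.386294
N_min = 6.420538 / 1.386294 = 4.63


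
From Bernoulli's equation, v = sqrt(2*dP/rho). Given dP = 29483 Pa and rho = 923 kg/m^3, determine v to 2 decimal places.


v = sqrt(2*dP/rho)
v = sqrt(2*29483/923)
v = sqrt(63.885157)
v = 7.99 m/s


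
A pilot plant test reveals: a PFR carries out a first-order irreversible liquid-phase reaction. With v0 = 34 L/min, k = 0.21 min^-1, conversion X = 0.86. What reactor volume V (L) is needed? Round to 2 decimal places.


V = (v0/k) * ln(1/(1-X))
V = (34/0.21) * ln(1/(1-0.86))
V = 161.904762 * ln(7.142857)
V = 161.904762 * 1.966113
V = 318.32 L


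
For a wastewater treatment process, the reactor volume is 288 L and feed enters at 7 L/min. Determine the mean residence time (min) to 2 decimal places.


tau = V / v0
tau = 288 / 7
tau = 41.14 min


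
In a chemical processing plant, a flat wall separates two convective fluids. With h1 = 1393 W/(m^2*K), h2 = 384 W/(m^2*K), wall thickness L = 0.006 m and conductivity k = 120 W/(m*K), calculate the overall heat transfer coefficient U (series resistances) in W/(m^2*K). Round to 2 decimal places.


1/U = 1/h1 + L/k + 1/h2
1/U = 1/1393 + 0.006/120 + 1/384
1/U = 0.0007178751 + 5e-05 + 0.0026041667
1/U = 0.0033720418
U = 296.56 W/(m^2*K)


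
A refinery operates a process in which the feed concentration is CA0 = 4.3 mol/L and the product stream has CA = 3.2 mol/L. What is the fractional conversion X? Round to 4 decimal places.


X = (CA0 - CA) / CA0
X = (4.3 - 3.2) / 4.3
X = 1.1 / 4.3
X = 0.2558


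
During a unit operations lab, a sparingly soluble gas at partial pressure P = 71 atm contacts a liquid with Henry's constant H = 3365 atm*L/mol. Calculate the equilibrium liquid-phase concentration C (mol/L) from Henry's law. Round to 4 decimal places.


C = P / H
C = 71 / 3365
C = 0.0211 mol/L


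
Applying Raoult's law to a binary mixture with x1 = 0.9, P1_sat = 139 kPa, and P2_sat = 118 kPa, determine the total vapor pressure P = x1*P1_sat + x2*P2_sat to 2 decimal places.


P = x1*P1_sat + x2*P2_sat
x2 = 1 - x1 = 1 - 0.9 = 0.1
P = 0.9*139 + 0.1*118
P = 125.1 + 11.8
P = 136.90 kPa


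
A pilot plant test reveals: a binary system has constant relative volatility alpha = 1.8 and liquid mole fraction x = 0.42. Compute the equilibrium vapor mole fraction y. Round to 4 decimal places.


y = alpha*x / (1 + (alpha-1)*x)
y = 1.8*0.42 / (1 + (1.8-1)*0.42)
y = 0.756 / (1 + 0.336)
y = 0.756 / 1.336
y = 0.5659


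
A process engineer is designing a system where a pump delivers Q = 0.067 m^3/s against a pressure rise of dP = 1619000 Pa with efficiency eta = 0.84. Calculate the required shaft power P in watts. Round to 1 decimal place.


P = Q * dP / eta
P = 0.067 * 1619000 / 0.84
P = 108473.0 / 0.84
P = 129134.5 W


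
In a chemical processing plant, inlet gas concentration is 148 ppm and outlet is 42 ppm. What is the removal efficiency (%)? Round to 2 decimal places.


Efficiency = (G_in - G_out) / G_in * 100%
Efficiency = (148 - 42) / 148 * 100
Efficiency = 106 / 148 * 100
Efficiency = 71.62%


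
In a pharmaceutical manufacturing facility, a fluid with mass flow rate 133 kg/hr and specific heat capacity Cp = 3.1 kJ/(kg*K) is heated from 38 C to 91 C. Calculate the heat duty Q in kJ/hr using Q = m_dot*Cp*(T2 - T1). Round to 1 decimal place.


Q = m_dot * Cp * (T2 - T1)
Q = 133 * 3.1 * (91 - 38)
Q = 133 * 3.1 * 53
Q = 21851.9 kJ/hr


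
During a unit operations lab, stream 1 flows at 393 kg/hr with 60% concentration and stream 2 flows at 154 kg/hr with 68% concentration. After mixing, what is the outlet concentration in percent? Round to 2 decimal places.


Mass balance on solute: F1*x1 + F2*x2 = F3*x3
F3 = F1 + F2 = 393 + 154 = 547 kg/hr
x3 = (F1*x1 + F2*x2)/F3
x3 = (393*0.6 + 154*0.68) / 547
x3 = 62.25%


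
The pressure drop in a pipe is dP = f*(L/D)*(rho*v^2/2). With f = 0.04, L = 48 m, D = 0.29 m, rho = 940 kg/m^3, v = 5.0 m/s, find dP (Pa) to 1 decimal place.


dP = f * (L/D) * (rho*v^2/2)
dP = 0.04 * (48/0.29) * (940*5.0^2/2)
L/D = 165.51724138
rho*v^2/2 = 940*25.0/2 = 11750.0
dP = 0.04 * 165.51724138 * 11750.0
dP = 77793.1 Pa


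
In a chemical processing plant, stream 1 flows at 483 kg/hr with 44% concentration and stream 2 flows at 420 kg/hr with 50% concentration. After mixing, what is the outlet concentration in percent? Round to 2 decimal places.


Mass balance on solute: F1*x1 + F2*x2 = F3*x3
F3 = F1 + F2 = 483 + 420 = 903 kg/hr
x3 = (F1*x1 + F2*x2)/F3
x3 = (483*0.44 + 420*0.5) / 903
x3 = 46.79%


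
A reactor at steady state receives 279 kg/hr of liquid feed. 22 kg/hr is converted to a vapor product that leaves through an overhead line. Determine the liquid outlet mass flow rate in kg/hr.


Steady-state mass balance on the main outlet: F_out = F_in - F_removed
F_out = 279 - 22
F_out = 257 kg/hr


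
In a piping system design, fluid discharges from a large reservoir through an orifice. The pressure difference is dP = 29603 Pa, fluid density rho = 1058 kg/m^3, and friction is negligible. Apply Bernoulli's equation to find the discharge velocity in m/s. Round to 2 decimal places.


v = sqrt(2*dP/rho)
v = sqrt(2*29603/1058)
v = sqrt(55.960302)
v = 7.48 m/s


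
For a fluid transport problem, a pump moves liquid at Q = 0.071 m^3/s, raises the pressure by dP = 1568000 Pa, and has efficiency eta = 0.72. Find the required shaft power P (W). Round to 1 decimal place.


P = Q * dP / eta
P = 0.071 * 1568000 / 0.72
P = 111328.0 / 0.72
P = 154622.2 W


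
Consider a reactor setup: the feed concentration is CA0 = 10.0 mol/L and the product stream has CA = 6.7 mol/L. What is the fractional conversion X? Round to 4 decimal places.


X = (CA0 - CA) / CA0
X = (10.0 - 6.7) / 10.0
X = 3.3 / 10.0
X = 0.3300


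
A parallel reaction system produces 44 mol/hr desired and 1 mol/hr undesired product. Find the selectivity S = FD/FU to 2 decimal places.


S = desired product rate / undesired product rate
S = 44 / 1
S = 44.00


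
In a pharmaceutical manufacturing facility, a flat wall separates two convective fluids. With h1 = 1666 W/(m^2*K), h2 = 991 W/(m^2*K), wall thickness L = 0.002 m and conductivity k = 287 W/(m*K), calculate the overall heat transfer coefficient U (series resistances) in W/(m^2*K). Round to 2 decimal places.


1/U = 1/h1 + L/k + 1/h2
1/U = 1/1666 + 0.002/287 + 1/991
1/U = 0.0006002401 + 6.9686e-06 + 0.0010090817
1/U = 0.0016162904
U = 618.70 W/(m^2*K)


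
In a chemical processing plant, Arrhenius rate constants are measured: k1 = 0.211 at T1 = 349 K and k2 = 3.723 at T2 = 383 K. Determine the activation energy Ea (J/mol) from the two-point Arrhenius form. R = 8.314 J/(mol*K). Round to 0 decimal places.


Ea = R * ln(k2/k1) / (1/T1 - 1/T2)
ln(k2/k1) = ln(3.723/0.211) = 2.8704269
1/T1 - 1/T2 = 1/349 - 1/383 = 0.000254363455
Ea = 8.314 * 2.8704269 / 0.000254363455
Ea = 93821 J/mol


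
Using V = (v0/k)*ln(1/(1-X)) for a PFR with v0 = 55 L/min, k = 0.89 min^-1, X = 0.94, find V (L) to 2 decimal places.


V = (v0/k) * ln(1/(1-X))
V = (55/0.89) * ln(1/(1-0.94))
V = 61.797753 * ln(16.666667)
V = 61.797753 * 2.813411
V = 173.86 L


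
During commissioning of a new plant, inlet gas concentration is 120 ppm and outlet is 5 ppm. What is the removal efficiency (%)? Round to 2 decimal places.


Efficiency = (G_in - G_out) / G_in * 100%
Efficiency = (120 - 5) / 120 * 100
Efficiency = 115 / 120 * 100
Efficiency = 95.83%


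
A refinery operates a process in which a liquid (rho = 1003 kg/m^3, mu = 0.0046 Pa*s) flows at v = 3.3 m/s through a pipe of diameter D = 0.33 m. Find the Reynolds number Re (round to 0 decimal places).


Re = rho * v * D / mu
Re = 1003 * 3.3 * 0.33 / 0.0046
Re = 1092.267 / 0.0046
Re = 237449


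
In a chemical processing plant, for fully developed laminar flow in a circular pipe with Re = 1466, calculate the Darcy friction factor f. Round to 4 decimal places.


f = 64 / Re
f = 64 / 1466
f = 0.0437


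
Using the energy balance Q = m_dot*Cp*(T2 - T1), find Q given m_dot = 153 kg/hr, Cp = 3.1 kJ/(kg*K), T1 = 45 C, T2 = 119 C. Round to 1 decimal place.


Q = m_dot * Cp * (T2 - T1)
Q = 153 * 3.1 * (119 - 45)
Q = 153 * 3.1 * 74
Q = 35098.2 kJ/hr


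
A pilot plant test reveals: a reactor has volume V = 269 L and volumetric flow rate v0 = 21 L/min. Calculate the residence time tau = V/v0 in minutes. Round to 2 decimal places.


tau = V / v0
tau = 269 / 21
tau = 12.81 min


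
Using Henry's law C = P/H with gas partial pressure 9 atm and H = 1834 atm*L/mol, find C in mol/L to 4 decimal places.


C = P / H
C = 9 / 1834
C = 0.0049 mol/L


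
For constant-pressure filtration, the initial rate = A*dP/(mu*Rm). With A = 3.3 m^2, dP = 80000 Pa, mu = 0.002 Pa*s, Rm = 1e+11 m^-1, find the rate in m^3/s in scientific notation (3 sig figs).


rate = A * dP / (mu * Rm)
rate = 3.3 * 80000 / (0.002 * 1e+11)
rate = 264000.0 / 2.000e+08
rate = 1.32e-03 m^3/s


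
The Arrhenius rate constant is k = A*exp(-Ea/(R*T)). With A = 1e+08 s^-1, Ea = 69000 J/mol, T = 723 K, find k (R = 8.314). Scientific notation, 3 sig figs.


k = A * exp(-Ea/(R*T))
k = 1e+08 * exp(-69000 / (8.314 * 723))
k = 1e+08 * exp(-11.478913)
k = 1.03e+03


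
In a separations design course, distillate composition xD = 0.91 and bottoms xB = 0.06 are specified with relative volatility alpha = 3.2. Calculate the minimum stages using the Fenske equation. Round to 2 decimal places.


N_min = ln((xD*(1-xB))/(xB*(1-xD))) / ln(alpha)
Numerator inside ln: 0.8554 / 0.0054 = 158.407407
ln(158.407407) = 5.06517
ln(alpha) = ln(3.2) = 1.163151
N_min = 5.06517 / 1.163151 = 4.35
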